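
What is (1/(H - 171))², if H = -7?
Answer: 1/31684 ≈ 3.1562e-5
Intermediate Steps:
(1/(H - 171))² = (1/(-7 - 171))² = (1/(-178))² = (-1/178)² = 1/31684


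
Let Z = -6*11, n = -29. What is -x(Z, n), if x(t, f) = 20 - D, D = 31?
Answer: 11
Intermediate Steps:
Z = -66
x(t, f) = -11 (x(t, f) = 20 - 1*31 = 20 - 31 = -11)
-x(Z, n) = -1*(-11) = 11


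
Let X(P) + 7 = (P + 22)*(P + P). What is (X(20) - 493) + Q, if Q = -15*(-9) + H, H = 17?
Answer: 1332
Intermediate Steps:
X(P) = -7 + 2*P*(22 + P) (X(P) = -7 + (P + 22)*(P + P) = -7 + (22 + P)*(2*P) = -7 + 2*P*(22 + P))
Q = 152 (Q = -15*(-9) + 17 = 135 + 17 = 152)
(X(20) - 493) + Q = ((-7 + 2*20² + 44*20) - 493) + 152 = ((-7 + 2*400 + 880) - 493) + 152 = ((-7 + 800 + 880) - 493) + 152 = (1673 - 493) + 152 = 1180 + 152 = 1332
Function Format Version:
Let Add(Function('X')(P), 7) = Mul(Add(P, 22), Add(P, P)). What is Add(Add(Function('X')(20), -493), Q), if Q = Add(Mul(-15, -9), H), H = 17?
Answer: 1332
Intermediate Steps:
Function('X')(P) = Add(-7, Mul(2, P, Add(22, P))) (Function('X')(P) = Add(-7, Mul(Add(P, 22), Add(P, P))) = Add(-7, Mul(Add(22, P), Mul(2, P))) = Add(-7, Mul(2, P, Add(22, P))))
Q = 152 (Q = Add(Mul(-15, -9), 17) = Add(135, 17) = 152)
Add(Add(Function('X')(20), -493), Q) = Add(Add(Add(-7, Mul(2, Pow(20, 2)), Mul(44, 20)), -493), 152) = Add(Add(Add(-7, Mul(2, 400), 880), -493), 152) = Add(Add(Add(-7, 800, 880), -493), 152) = Add(Add(1673, -493), 152) = Add(1180, 152) = 1332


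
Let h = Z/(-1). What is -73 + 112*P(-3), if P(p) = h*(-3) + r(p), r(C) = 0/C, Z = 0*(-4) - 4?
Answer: -1417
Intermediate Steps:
Z = -4 (Z = 0 - 4 = -4)
r(C) = 0
h = 4 (h = -4/(-1) = -4*(-1) = 4)
P(p) = -12 (P(p) = 4*(-3) + 0 = -12 + 0 = -12)
-73 + 112*P(-3) = -73 + 112*(-12) = -73 - 1344 = -1417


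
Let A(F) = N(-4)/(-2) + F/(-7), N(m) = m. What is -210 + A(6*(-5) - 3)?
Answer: -1423/7 ≈ -203.29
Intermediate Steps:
A(F) = 2 - F/7 (A(F) = -4/(-2) + F/(-7) = -4*(-1/2) + F*(-1/7) = 2 - F/7)
-210 + A(6*(-5) - 3) = -210 + (2 - (6*(-5) - 3)/7) = -210 + (2 - (-30 - 3)/7) = -210 + (2 - 1/7*(-33)) = -210 + (2 + 33/7) = -210 + 47/7 = -1423/7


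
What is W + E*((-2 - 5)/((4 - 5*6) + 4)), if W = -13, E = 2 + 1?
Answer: -265/22 ≈ -12.045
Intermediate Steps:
E = 3
W + E*((-2 - 5)/((4 - 5*6) + 4)) = -13 + 3*((-2 - 5)/((4 - 5*6) + 4)) = -13 + 3*(-7/((4 - 30) + 4)) = -13 + 3*(-7/(-26 + 4)) = -13 + 3*(-7/(-22)) = -13 + 3*(-7*(-1/22)) = -13 + 3*(7/22) = -13 + 21/22 = -265/22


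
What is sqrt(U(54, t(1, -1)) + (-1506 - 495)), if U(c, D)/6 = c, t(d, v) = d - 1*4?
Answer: I*sqrt(1677) ≈ 40.951*I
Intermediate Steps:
t(d, v) = -4 + d (t(d, v) = d - 4 = -4 + d)
U(c, D) = 6*c
sqrt(U(54, t(1, -1)) + (-1506 - 495)) = sqrt(6*54 + (-1506 - 495)) = sqrt(324 - 2001) = sqrt(-1677) = I*sqrt(1677)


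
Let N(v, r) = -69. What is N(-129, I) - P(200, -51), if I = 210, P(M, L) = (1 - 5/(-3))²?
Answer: -685/9 ≈ -76.111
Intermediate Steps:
P(M, L) = 64/9 (P(M, L) = (1 - 5*(-⅓))² = (1 + 5/3)² = (8/3)² = 64/9)
N(-129, I) - P(200, -51) = -69 - 1*64/9 = -69 - 64/9 = -685/9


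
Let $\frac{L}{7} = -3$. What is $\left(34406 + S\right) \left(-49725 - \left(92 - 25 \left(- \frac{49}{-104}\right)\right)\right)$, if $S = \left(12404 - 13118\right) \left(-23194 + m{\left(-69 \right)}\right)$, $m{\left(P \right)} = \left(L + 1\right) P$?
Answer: $- \frac{40426863346143}{52} \approx -7.7744 \cdot 10^{11}$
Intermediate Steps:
$L = -21$ ($L = 7 \left(-3\right) = -21$)
$m{\left(P \right)} = - 20 P$ ($m{\left(P \right)} = \left(-21 + 1\right) P = - 20 P$)
$S = 15575196$ ($S = \left(12404 - 13118\right) \left(-23194 - -1380\right) = - 714 \left(-23194 + 1380\right) = \left(-714\right) \left(-21814\right) = 15575196$)
$\left(34406 + S\right) \left(-49725 - \left(92 - 25 \left(- \frac{49}{-104}\right)\right)\right) = \left(34406 + 15575196\right) \left(-49725 - \left(92 - 25 \left(- \frac{49}{-104}\right)\right)\right) = 15609602 \left(-49725 - \left(92 - 25 \left(\left(-49\right) \left(- \frac{1}{104}\right)\right)\right)\right) = 15609602 \left(-49725 + \left(-92 + 25 \cdot \frac{49}{104}\right)\right) = 15609602 \left(-49725 + \left(-92 + \frac{1225}{104}\right)\right) = 15609602 \left(-49725 - \frac{8343}{104}\right) = 15609602 \left(- \frac{5179743}{104}\right) = - \frac{40426863346143}{52}$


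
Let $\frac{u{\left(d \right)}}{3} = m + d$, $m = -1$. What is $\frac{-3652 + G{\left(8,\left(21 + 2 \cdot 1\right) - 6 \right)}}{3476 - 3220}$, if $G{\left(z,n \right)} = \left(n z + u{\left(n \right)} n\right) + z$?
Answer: $- \frac{673}{64} \approx -10.516$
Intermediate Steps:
$u{\left(d \right)} = -3 + 3 d$ ($u{\left(d \right)} = 3 \left(-1 + d\right) = -3 + 3 d$)
$G{\left(z,n \right)} = z + n z + n \left(-3 + 3 n\right)$ ($G{\left(z,n \right)} = \left(n z + \left(-3 + 3 n\right) n\right) + z = \left(n z + n \left(-3 + 3 n\right)\right) + z = z + n z + n \left(-3 + 3 n\right)$)
$\frac{-3652 + G{\left(8,\left(21 + 2 \cdot 1\right) - 6 \right)}}{3476 - 3220} = \frac{-3652 + \left(8 + \left(\left(21 + 2 \cdot 1\right) - 6\right) 8 + 3 \left(\left(21 + 2 \cdot 1\right) - 6\right) \left(-1 + \left(\left(21 + 2 \cdot 1\right) - 6\right)\right)\right)}{3476 - 3220} = \frac{-3652 + \left(8 + \left(\left(21 + 2\right) - 6\right) 8 + 3 \left(\left(21 + 2\right) - 6\right) \left(-1 + \left(\left(21 + 2\right) - 6\right)\right)\right)}{256} = \left(-3652 + \left(8 + \left(23 - 6\right) 8 + 3 \left(23 - 6\right) \left(-1 + \left(23 - 6\right)\right)\right)\right) \frac{1}{256} = \left(-3652 + \left(8 + 17 \cdot 8 + 3 \cdot 17 \left(-1 + 17\right)\right)\right) \frac{1}{256} = \left(-3652 + \left(8 + 136 + 3 \cdot 17 \cdot 16\right)\right) \frac{1}{256} = \left(-3652 + \left(8 + 136 + 816\right)\right) \frac{1}{256} = \left(-3652 + 960\right) \frac{1}{256} = \left(-2692\right) \frac{1}{256} = - \frac{673}{64}$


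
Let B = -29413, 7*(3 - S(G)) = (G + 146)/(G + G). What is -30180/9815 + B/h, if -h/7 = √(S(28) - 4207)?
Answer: -6036/1963 - 58826*I*√824071/824071 ≈ -3.0749 - 64.802*I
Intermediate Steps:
S(G) = 3 - (146 + G)/(14*G) (S(G) = 3 - (G + 146)/(7*(G + G)) = 3 - (146 + G)/(7*(2*G)) = 3 - (146 + G)*1/(2*G)/7 = 3 - (146 + G)/(14*G))
h = -I*√824071/2 (h = -7*√((1/14)*(-146 + 41*28)/28 - 4207) = -7*√((1/14)*(1/28)*(-146 + 1148) - 4207) = -7*√((1/14)*(1/28)*1002 - 4207) = -7*√(501/196 - 4207) = -I*√824071/2 ≈ -453.89*I)
-30180/9815 + B/h = -30180/9815 - 29413*2*I*√824071/824071 = -30180*1/9815 - 58826*I*√824071/824071 = -6036/1963 - 58826*I*√824071/824071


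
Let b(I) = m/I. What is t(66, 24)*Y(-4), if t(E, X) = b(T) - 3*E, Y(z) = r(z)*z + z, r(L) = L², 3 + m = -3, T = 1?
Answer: 13872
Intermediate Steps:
m = -6 (m = -3 - 3 = -6)
b(I) = -6/I
Y(z) = z + z³ (Y(z) = z²*z + z = z³ + z = z + z³)
t(E, X) = -6 - 3*E (t(E, X) = -6/1 - 3*E = -6*1 - 3*E = -6 - 3*E)
t(66, 24)*Y(-4) = (-6 - 3*66)*(-4 + (-4)³) = (-6 - 198)*(-4 - 64) = -204*(-68) = 13872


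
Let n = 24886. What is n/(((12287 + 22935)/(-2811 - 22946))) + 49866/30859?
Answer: -9889256987383/543457849 ≈ -18197.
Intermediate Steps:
n/(((12287 + 22935)/(-2811 - 22946))) + 49866/30859 = 24886/(((12287 + 22935)/(-2811 - 22946))) + 49866/30859 = 24886/((35222/(-25757))) + 49866*(1/30859) = 24886/((35222*(-1/25757))) + 49866/30859 = 24886/(-35222/25757) + 49866/30859 = 24886*(-25757/35222) + 49866/30859 = -320494351/17611 + 49866/30859 = -9889256987383/543457849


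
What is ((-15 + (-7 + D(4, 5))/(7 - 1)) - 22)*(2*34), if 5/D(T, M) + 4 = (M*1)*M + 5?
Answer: -33711/13 ≈ -2593.2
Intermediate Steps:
D(T, M) = 5/(1 + M²) (D(T, M) = 5/(-4 + ((M*1)*M + 5)) = 5/(-4 + (M*M + 5)) = 5/(-4 + (M² + 5)) = 5/(-4 + (5 + M²)) = 5/(1 + M²))
((-15 + (-7 + D(4, 5))/(7 - 1)) - 22)*(2*34) = ((-15 + (-7 + 5/(1 + 5²))/(7 - 1)) - 22)*(2*34) = ((-15 + (-7 + 5/(1 + 25))/6) - 22)*68 = ((-15 + (-7 + 5/26)*(⅙)) - 22)*68 = ((-15 - 177/26*⅙) - 22)*68 = ((-15 - 59/52) - 22)*68 = (-839/52 - 22)*68 = -1983/52*68 = -33711/13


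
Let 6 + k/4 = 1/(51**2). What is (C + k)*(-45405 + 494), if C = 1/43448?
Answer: 121799600236249/113008248 ≈ 1.0778e+6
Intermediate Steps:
C = 1/43448 ≈ 2.3016e-5
k = -62420/2601 (k = -24 + 4/(51**2) = -24 + 4/2601 = -62420/2601 ≈ -23.998)
(C + k)*(-45405 + 494) = (1/43448 - 62420/2601)*(-45405 + 494) = -2712021559/113008248*(-44911) = 121799600236249/113008248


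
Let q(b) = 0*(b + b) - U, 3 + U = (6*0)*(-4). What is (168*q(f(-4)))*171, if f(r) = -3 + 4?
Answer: 86184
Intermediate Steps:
f(r) = 1
U = -3 (U = -3 + (6*0)*(-4) = -3 + 0*(-4) = -3 + 0 = -3)
q(b) = 3 (q(b) = 0*(b + b) - 1*(-3) = 0*(2*b) + 3 = 0 + 3 = 3)
(168*q(f(-4)))*171 = (168*3)*171 = 504*171 = 86184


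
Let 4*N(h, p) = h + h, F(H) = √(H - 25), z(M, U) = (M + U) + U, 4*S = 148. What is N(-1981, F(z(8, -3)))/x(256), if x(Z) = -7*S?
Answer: 283/74 ≈ 3.8243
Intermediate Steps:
S = 37 (S = (¼)*148 = 37)
z(M, U) = M + 2*U
F(H) = √(-25 + H)
N(h, p) = h/2 (N(h, p) = (h + h)/4 = (2*h)/4 = h/2)
x(Z) = -259 (x(Z) = -7*37 = -259)
N(-1981, F(z(8, -3)))/x(256) = ((½)*(-1981))/(-259) = -1981/2*(-1/259) = 283/74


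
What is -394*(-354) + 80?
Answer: 139556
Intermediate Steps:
-394*(-354) + 80 = 139476 + 80 = 139556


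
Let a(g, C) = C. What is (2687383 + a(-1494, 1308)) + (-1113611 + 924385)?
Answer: 2499465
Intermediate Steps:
(2687383 + a(-1494, 1308)) + (-1113611 + 924385) = (2687383 + 1308) + (-1113611 + 924385) = 2688691 - 189226 = 2499465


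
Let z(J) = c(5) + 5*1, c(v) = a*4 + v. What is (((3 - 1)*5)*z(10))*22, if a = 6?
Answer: 7480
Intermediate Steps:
c(v) = 24 + v (c(v) = 6*4 + v = 24 + v)
z(J) = 34 (z(J) = (24 + 5) + 5*1 = 29 + 5 = 34)
(((3 - 1)*5)*z(10))*22 = (((3 - 1)*5)*34)*22 = ((2*5)*34)*22 = (10*34)*22 = 340*22 = 7480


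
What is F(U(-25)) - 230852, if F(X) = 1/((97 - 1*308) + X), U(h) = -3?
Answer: -49402329/214 ≈ -2.3085e+5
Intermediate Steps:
F(X) = 1/(-211 + X) (F(X) = 1/((97 - 308) + X) = 1/(-211 + X))
F(U(-25)) - 230852 = 1/(-211 - 3) - 230852 = 1/(-214) - 230852 = -1/214 - 230852 = -49402329/214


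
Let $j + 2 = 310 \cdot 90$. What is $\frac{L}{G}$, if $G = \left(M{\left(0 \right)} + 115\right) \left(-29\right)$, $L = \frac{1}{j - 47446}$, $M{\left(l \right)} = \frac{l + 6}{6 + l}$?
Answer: $\frac{1}{65759472} \approx 1.5207 \cdot 10^{-8}$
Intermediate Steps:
$j = 27898$ ($j = -2 + 310 \cdot 90 = -2 + 27900 = 27898$)
$M{\left(l \right)} = 1$ ($M{\left(l \right)} = \frac{6 + l}{6 + l} = 1$)
$L = - \frac{1}{19548}$ ($L = \frac{1}{27898 - 47446} = \frac{1}{-19548} = - \frac{1}{19548} \approx -5.1156 \cdot 10^{-5}$)
$G = -3364$ ($G = \left(1 + 115\right) \left(-29\right) = 116 \left(-29\right) = -3364$)
$\frac{L}{G} = - \frac{1}{19548 \left(-3364\right)} = \left(- \frac{1}{19548}\right) \left(- \frac{1}{3364}\right) = \frac{1}{65759472}$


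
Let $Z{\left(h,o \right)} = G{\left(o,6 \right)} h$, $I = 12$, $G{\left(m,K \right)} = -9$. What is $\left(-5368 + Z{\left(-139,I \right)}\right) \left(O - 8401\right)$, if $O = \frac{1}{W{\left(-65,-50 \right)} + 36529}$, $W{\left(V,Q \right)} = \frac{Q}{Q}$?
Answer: $\frac{1263460073893}{36530} \approx 3.4587 \cdot 10^{7}$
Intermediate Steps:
$W{\left(V,Q \right)} = 1$
$O = \frac{1}{36530}$ ($O = \frac{1}{1 + 36529} = \frac{1}{36530} \approx 2.7375 \cdot 10^{-5}$)
$Z{\left(h,o \right)} = - 9 h$
$\left(-5368 + Z{\left(-139,I \right)}\right) \left(O - 8401\right) = \left(-5368 - -1251\right) \left(\frac{1}{36530} - 8401\right) = \left(-5368 + 1251\right) \left(- \frac{306888529}{36530}\right) = \left(-4117\right) \left(- \frac{306888529}{36530}\right) = \frac{1263460073893}{36530}$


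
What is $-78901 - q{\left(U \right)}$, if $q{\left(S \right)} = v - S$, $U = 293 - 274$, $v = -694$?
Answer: $-78188$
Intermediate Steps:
$U = 19$ ($U = 293 - 274 = 19$)
$q{\left(S \right)} = -694 - S$
$-78901 - q{\left(U \right)} = -78901 - \left(-694 - 19\right) = -78901 - -713 = -78901 + 713 = -78188$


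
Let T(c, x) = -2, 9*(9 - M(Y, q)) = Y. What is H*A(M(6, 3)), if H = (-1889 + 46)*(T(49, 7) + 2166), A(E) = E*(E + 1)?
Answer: -2791776400/9 ≈ -3.1020e+8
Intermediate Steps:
M(Y, q) = 9 - Y/9
A(E) = E*(1 + E)
H = -3988252 (H = (-1889 + 46)*(-2 + 2166) = -1843*2164 = -3988252)
H*A(M(6, 3)) = -3988252*(9 - ⅑*6)*(1 + (9 - ⅑*6)) = -3988252*(9 - ⅔)*(1 + (9 - ⅔)) = -99706300*(1 + 25/3)/3 = -99706300*28/(3*3) = -3988252*700/9 = -2791776400/9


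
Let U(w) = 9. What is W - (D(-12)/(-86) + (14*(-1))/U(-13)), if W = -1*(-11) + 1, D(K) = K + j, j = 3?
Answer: 10411/774 ≈ 13.451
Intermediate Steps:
D(K) = 3 + K (D(K) = K + 3 = 3 + K)
W = 12 (W = 11 + 1 = 12)
W - (D(-12)/(-86) + (14*(-1))/U(-13)) = 12 - ((3 - 12)/(-86) + (14*(-1))/9) = 12 - (-9*(-1/86) - 14*⅑) = 12 - (9/86 - 14/9) = 12 - 1*(-1123/774) = 12 + 1123/774 = 10411/774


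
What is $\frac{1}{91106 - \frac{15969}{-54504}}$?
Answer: $\frac{18168}{1655219131} \approx 1.0976 \cdot 10^{-5}$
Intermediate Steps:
$\frac{1}{91106 - \frac{15969}{-54504}} = \frac{1}{91106 - - \frac{5323}{18168}} = \frac{1}{91106 + \frac{5323}{18168}} = \frac{1}{\frac{1655219131}{18168}} = \frac{18168}{1655219131}$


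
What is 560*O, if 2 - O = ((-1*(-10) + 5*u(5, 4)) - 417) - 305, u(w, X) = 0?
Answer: 399840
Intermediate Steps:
O = 714 (O = 2 - (((-1*(-10) + 5*0) - 417) - 305) = 2 - (((10 + 0) - 417) - 305) = 2 - ((10 - 417) - 305) = 2 - (-407 - 305) = 2 - 1*(-712) = 2 + 712 = 714)
560*O = 560*714 = 399840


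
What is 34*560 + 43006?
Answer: 62046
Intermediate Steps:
34*560 + 43006 = 19040 + 43006 = 62046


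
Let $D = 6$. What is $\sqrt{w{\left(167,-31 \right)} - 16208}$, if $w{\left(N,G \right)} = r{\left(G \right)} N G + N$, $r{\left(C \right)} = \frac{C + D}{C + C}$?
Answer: $\frac{i \sqrt{72514}}{2} \approx 134.64 i$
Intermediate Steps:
$r{\left(C \right)} = \frac{6 + C}{2 C}$ ($r{\left(C \right)} = \frac{C + 6}{C + C} = \frac{6 + C}{2 C}$)
$w{\left(N,G \right)} = N + \frac{N \left(6 + G\right)}{2}$ ($w{\left(N,G \right)} = \frac{6 + G}{2 G} N G + N = \frac{N \left(6 + G\right)}{2 G} G + N = \frac{N \left(6 + G\right)}{2} + N = N + \frac{N \left(6 + G\right)}{2}$)
$\sqrt{w{\left(167,-31 \right)} - 16208} = \sqrt{\frac{1}{2} \cdot 167 \left(8 - 31\right) - 16208} = \sqrt{\frac{1}{2} \cdot 167 \left(-23\right) - 16208} = \sqrt{- \frac{3841}{2} - 16208} = \sqrt{- \frac{36257}{2}} = \frac{i \sqrt{72514}}{2}$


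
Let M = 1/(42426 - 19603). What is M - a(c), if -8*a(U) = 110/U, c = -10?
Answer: -251045/182584 ≈ -1.3750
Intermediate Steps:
a(U) = -55/(4*U)
M = 1/22823 ≈ 4.3815e-5
M - a(c) = 1/22823 - (-55)/(4*(-10)) = 1/22823 - (-55)*(-1)/(4*10) = 1/22823 - 1*11/8 = 1/22823 - 11/8 = -251045/182584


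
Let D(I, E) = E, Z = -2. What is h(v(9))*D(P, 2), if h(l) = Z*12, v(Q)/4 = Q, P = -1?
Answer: -48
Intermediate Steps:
v(Q) = 4*Q
h(l) = -24 (h(l) = -2*12 = -24)
h(v(9))*D(P, 2) = -24*2 = -48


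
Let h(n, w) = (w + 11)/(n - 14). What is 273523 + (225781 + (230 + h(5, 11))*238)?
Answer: 4981160/9 ≈ 5.5346e+5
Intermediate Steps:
h(n, w) = (11 + w)/(-14 + n)
273523 + (225781 + (230 + h(5, 11))*238) = 273523 + (225781 + (230 + (11 + 11)/(-14 + 5))*238) = 273523 + (225781 + (230 + 22/(-9))*238) = 273523 + (225781 + (230 - ⅑*22)*238) = 273523 + (225781 + (230 - 22/9)*238) = 273523 + (225781 + (2048/9)*238) = 273523 + (225781 + 487424/9) = 273523 + 2519453/9 = 4981160/9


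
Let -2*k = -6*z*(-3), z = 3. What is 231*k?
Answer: -6237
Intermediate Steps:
k = -27 (k = -(-3)*3*(-3) = -(-3)*(-9) = -½*54 = -27)
231*k = 231*(-27) = -6237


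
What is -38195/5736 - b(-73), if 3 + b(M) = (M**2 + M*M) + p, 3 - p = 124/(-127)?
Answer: -7769616605/728472 ≈ -10666.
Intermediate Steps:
p = 505/127 (p = 3 - 124/(-127) = 3 - 124*(-1)/127 = 3 - 1*(-124/127) = 3 + 124/127 = 505/127 ≈ 3.9764)
b(M) = 124/127 + 2*M**2 (b(M) = -3 + ((M**2 + M*M) + 505/127) = -3 + ((M**2 + M**2) + 505/127) = -3 + (2*M**2 + 505/127) = -3 + (505/127 + 2*M**2) = 124/127 + 2*M**2)
-38195/5736 - b(-73) = -38195/5736 - (124/127 + 2*(-73)**2) = -38195*1/5736 - (124/127 + 2*5329) = -38195/5736 - (124/127 + 10658) = -38195/5736 - 1*1353690/127 = -38195/5736 - 1353690/127 = -7769616605/728472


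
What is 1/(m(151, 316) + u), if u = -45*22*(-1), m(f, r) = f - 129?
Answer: 1/1012 ≈ 0.00098814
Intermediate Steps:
m(f, r) = -129 + f
u = 990 (u = -990*(-1) = 990)
1/(m(151, 316) + u) = 1/((-129 + 151) + 990) = 1/(22 + 990) = 1/1012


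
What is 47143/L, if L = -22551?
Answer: -47143/22551 ≈ -2.0905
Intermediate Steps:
47143/L = 47143/(-22551) = 47143*(-1/22551) = -47143/22551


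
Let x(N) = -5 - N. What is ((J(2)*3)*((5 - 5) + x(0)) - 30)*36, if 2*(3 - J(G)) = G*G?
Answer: -1620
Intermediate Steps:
J(G) = 3 - G²/2 (J(G) = 3 - G*G/2 = 3 - G²/2)
((J(2)*3)*((5 - 5) + x(0)) - 30)*36 = (((3 - ½*2²)*3)*((5 - 5) + (-5 - 1*0)) - 30)*36 = (((3 - ½*4)*3)*(0 + (-5 + 0)) - 30)*36 = (((3 - 2)*3)*(0 - 5) - 30)*36 = ((1*3)*(-5) - 30)*36 = (3*(-5) - 30)*36 = (-15 - 30)*36 = -45*36 = -1620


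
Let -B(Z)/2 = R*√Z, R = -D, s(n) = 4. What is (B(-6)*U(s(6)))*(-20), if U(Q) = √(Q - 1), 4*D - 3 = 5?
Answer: -240*I*√2 ≈ -339.41*I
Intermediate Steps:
D = 2 (D = ¾ + (¼)*5 = ¾ + 5/4 = 2)
U(Q) = √(-1 + Q)
R = -2 (R = -1*2 = -2)
B(Z) = 4*√Z (B(Z) = -(-4)*√Z = 4*√Z)
(B(-6)*U(s(6)))*(-20) = ((4*√(-6))*√(-1 + 4))*(-20) = ((4*(I*√6))*√3)*(-20) = ((4*I*√6)*√3)*(-20) = (12*I*√2)*(-20) = -240*I*√2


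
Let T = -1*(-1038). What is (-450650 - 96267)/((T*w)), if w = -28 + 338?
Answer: -546917/321780 ≈ -1.6997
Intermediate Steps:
w = 310
T = 1038
(-450650 - 96267)/((T*w)) = (-450650 - 96267)/((1038*310)) = -546917/321780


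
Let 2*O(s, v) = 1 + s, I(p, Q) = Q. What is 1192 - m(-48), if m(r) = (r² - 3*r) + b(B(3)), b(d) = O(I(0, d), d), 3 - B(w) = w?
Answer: -2513/2 ≈ -1256.5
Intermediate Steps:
O(s, v) = ½ + s/2 (O(s, v) = (1 + s)/2 = ½ + s/2)
B(w) = 3 - w
b(d) = ½ + d/2
m(r) = ½ + r² - 3*r (m(r) = (r² - 3*r) + (½ + (3 - 1*3)/2) = (r² - 3*r) + (½ + (3 - 3)/2) = (r² - 3*r) + (½ + (½)*0) = (r² - 3*r) + (½ + 0) = (r² - 3*r) + ½ = ½ + r² - 3*r)
1192 - m(-48) = 1192 - (½ + (-48)² - 3*(-48)) = 1192 - (½ + 2304 + 144) = 1192 - 1*4897/2 = 1192 - 4897/2 = -2513/2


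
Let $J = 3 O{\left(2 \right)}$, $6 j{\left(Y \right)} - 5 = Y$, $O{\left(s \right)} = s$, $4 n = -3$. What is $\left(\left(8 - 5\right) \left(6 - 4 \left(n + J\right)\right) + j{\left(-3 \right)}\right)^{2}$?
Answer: $\frac{17956}{9} \approx 1995.1$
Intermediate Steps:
$n = - \frac{3}{4}$ ($n = \frac{1}{4} \left(-3\right) = - \frac{3}{4} \approx -0.75$)
$j{\left(Y \right)} = \frac{5}{6} + \frac{Y}{6}$
$J = 6$ ($J = 3 \cdot 2 = 6$)
$\left(\left(8 - 5\right) \left(6 - 4 \left(n + J\right)\right) + j{\left(-3 \right)}\right)^{2} = \left(\left(8 - 5\right) \left(6 - 4 \left(- \frac{3}{4} + 6\right)\right) + \left(\frac{5}{6} + \frac{1}{6} \left(-3\right)\right)\right)^{2} = \left(3 \left(6 - 21\right) + \left(\frac{5}{6} - \frac{1}{2}\right)\right)^{2} = \left(3 \left(6 - 21\right) + \frac{1}{3}\right)^{2} = \left(3 \left(-15\right) + \frac{1}{3}\right)^{2} = \left(-45 + \frac{1}{3}\right)^{2} = \left(- \frac{134}{3}\right)^{2} = \frac{17956}{9}$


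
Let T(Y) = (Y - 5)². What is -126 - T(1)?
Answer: -142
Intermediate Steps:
T(Y) = (-5 + Y)²
-126 - T(1) = -126 - (-5 + 1)² = -126 - 1*(-4)² = -126 - 1*16 = -126 - 16 = -142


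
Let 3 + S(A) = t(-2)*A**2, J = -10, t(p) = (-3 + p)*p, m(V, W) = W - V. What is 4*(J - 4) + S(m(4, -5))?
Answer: 751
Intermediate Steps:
t(p) = p*(-3 + p)
S(A) = -3 + 10*A**2 (S(A) = -3 + (-2*(-3 - 2))*A**2 = -3 + (-2*(-5))*A**2 = -3 + 10*A**2)
4*(J - 4) + S(m(4, -5)) = 4*(-10 - 4) + (-3 + 10*(-5 - 1*4)**2) = 4*(-14) + (-3 + 10*(-5 - 4)**2) = -56 + (-3 + 10*(-9)**2) = -56 + (-3 + 10*81) = -56 + (-3 + 810) = -56 + 807 = 751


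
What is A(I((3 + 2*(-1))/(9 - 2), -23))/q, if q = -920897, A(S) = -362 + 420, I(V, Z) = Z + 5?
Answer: -58/920897 ≈ -6.2982e-5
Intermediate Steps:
I(V, Z) = 5 + Z
A(S) = 58
A(I((3 + 2*(-1))/(9 - 2), -23))/q = 58/(-920897) = 58*(-1/920897) = -58/920897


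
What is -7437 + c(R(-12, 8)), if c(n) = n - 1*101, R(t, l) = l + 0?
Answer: -7530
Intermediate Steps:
R(t, l) = l
c(n) = -101 + n (c(n) = n - 101 = -101 + n)
-7437 + c(R(-12, 8)) = -7437 + (-101 + 8) = -7437 - 93 = -7530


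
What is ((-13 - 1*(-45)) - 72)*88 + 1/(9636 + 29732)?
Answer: -138575359/39368 ≈ -3520.0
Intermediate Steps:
((-13 - 1*(-45)) - 72)*88 + 1/(9636 + 29732) = ((-13 + 45) - 72)*88 + 1/39368 = (32 - 72)*88 + 1/39368 = -40*88 + 1/39368 = -3520 + 1/39368 = -138575359/39368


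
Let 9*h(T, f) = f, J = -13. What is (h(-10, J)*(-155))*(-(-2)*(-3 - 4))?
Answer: -28210/9 ≈ -3134.4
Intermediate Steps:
h(T, f) = f/9
(h(-10, J)*(-155))*(-(-2)*(-3 - 4)) = (((⅑)*(-13))*(-155))*(-(-2)*(-3 - 4)) = (-13/9*(-155))*(-(-2)*(-7)) = 2015*(-1*14)/9 = (2015/9)*(-14) = -28210/9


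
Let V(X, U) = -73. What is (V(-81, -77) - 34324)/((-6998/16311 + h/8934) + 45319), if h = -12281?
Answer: -556935104242/733748218187 ≈ -0.75903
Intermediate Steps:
(V(-81, -77) - 34324)/((-6998/16311 + h/8934) + 45319) = (-73 - 34324)/((-6998/16311 - 12281/8934) + 45319) = -34397/((-6998*1/16311 - 12281*1/8934) + 45319) = -34397/((-6998/16311 - 12281/8934) + 45319) = -34397/(-29203947/16191386 + 45319) = -34397/733748218187/16191386 = -34397*16191386/733748218187 = -556935104242/733748218187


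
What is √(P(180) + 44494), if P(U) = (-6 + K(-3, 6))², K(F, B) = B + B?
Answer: √44530 ≈ 211.02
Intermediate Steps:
K(F, B) = 2*B
P(U) = 36 (P(U) = (-6 + 2*6)² = (-6 + 12)² = 6² = 36)
√(P(180) + 44494) = √(36 + 44494) = √44530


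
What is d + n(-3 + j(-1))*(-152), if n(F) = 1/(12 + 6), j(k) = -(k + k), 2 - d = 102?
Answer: -976/9 ≈ -108.44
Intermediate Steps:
d = -100 (d = 2 - 1*102 = 2 - 102 = -100)
j(k) = -2*k
n(F) = 1/18
d + n(-3 + j(-1))*(-152) = -100 + (1/18)*(-152) = -100 - 76/9 = -976/9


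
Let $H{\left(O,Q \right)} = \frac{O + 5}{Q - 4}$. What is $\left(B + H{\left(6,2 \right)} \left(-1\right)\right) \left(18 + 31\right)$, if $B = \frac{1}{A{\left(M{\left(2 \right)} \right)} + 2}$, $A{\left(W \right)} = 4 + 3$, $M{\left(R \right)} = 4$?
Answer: $\frac{4949}{18} \approx 274.94$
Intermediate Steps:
$A{\left(W \right)} = 7$
$H{\left(O,Q \right)} = \frac{5 + O}{-4 + Q}$
$B = \frac{1}{9}$ ($B = \frac{1}{7 + 2} = \frac{1}{9} \approx 0.11111$)
$\left(B + H{\left(6,2 \right)} \left(-1\right)\right) \left(18 + 31\right) = \left(\frac{1}{9} + \frac{5 + 6}{-4 + 2} \left(-1\right)\right) \left(18 + 31\right) = \left(\frac{1}{9} + \frac{1}{-2} \cdot 11 \left(-1\right)\right) 49 = \left(\frac{1}{9} + \left(- \frac{1}{2}\right) 11 \left(-1\right)\right) 49 = \left(\frac{1}{9} - - \frac{11}{2}\right) 49 = \left(\frac{1}{9} + \frac{11}{2}\right) 49 = \frac{101}{18} \cdot 49 = \frac{4949}{18}$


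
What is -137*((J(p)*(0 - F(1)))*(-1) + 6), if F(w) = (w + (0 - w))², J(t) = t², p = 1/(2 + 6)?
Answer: -822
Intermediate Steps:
p = ⅛ (p = 1/8 = ⅛ ≈ 0.12500)
F(w) = 0 (F(w) = (w - w)² = 0² = 0)
-137*((J(p)*(0 - F(1)))*(-1) + 6) = -137*(((⅛)²*(0 - 1*0))*(-1) + 6) = -137*(((0 + 0)/64)*(-1) + 6) = -137*(((1/64)*0)*(-1) + 6) = -137*(0*(-1) + 6) = -137*(0 + 6) = -137*6 = -822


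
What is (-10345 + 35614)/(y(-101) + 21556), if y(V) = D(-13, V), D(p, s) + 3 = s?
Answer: 25269/21452 ≈ 1.1779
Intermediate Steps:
D(p, s) = -3 + s
y(V) = -3 + V
(-10345 + 35614)/(y(-101) + 21556) = (-10345 + 35614)/((-3 - 101) + 21556) = 25269/(-104 + 21556) = 25269/21452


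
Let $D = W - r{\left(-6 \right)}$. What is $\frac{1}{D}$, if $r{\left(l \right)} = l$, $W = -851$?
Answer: $- \frac{1}{845} \approx -0.0011834$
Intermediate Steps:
$D = -845$ ($D = -851 - -6 = -851 + 6 = -845$)
$\frac{1}{D} = \frac{1}{-845} = - \frac{1}{845}$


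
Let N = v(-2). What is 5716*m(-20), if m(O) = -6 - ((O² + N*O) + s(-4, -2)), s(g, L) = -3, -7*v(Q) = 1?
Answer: -16239156/7 ≈ -2.3199e+6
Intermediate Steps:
v(Q) = -⅐ (v(Q) = -⅐*1 = -⅐)
N = -⅐ ≈ -0.14286
m(O) = -3 - O² + O/7 (m(O) = -6 - ((O² - O/7) - 3) = -6 - (-3 + O² - O/7) = -6 + (3 - O² + O/7) = -3 - O² + O/7)
5716*m(-20) = 5716*(-3 - 1*(-20)² + (⅐)*(-20)) = 5716*(-3 - 1*400 - 20/7) = 5716*(-3 - 400 - 20/7) = 5716*(-2841/7) = -16239156/7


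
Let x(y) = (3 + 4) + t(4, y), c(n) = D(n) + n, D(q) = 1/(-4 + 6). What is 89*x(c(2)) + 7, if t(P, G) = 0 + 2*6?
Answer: 1698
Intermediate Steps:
D(q) = ½ (D(q) = 1/2 = ½)
t(P, G) = 12 (t(P, G) = 0 + 12 = 12)
c(n) = ½ + n
x(y) = 19 (x(y) = (3 + 4) + 12 = 7 + 12 = 19)
89*x(c(2)) + 7 = 89*19 + 7 = 1691 + 7 = 1698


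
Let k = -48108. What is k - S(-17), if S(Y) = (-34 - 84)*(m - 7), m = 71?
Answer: -40556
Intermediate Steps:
S(Y) = -7552 (S(Y) = (-34 - 84)*(71 - 7) = -118*64 = -7552)
k - S(-17) = -48108 - 1*(-7552) = -48108 + 7552 = -40556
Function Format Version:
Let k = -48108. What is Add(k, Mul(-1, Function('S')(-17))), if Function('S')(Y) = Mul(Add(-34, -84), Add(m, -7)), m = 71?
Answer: -40556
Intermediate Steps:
Function('S')(Y) = -7552 (Function('S')(Y) = Mul(Add(-34, -84), Add(71, -7)) = Mul(-118, 64) = -7552)
Add(k, Mul(-1, Function('S')(-17))) = Add(-48108, Mul(-1, -7552)) = Add(-48108, 7552) = -40556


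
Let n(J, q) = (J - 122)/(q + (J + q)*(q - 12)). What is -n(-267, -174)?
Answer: 389/81852 ≈ 0.0047525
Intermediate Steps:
n(J, q) = (-122 + J)/(q + (-12 + q)*(J + q)) (n(J, q) = (-122 + J)/(q + (J + q)*(-12 + q)) = (-122 + J)/(q + (-12 + q)*(J + q)))
-n(-267, -174) = -(-122 - 267)/((-174)² - 12*(-267) - 11*(-174) - 267*(-174)) = -(-389)/(30276 + 3204 + 1914 + 46458) = -(-389)/81852 = -1*(-389/81852) = 389/81852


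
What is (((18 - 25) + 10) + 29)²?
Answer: 1024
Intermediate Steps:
(((18 - 25) + 10) + 29)² = ((-7 + 10) + 29)² = (3 + 29)² = 32² = 1024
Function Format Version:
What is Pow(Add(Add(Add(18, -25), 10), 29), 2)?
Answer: 1024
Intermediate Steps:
Pow(Add(Add(Add(18, -25), 10), 29), 2) = Pow(Add(Add(-7, 10), 29), 2) = Pow(Add(3, 29), 2) = Pow(32, 2) = 1024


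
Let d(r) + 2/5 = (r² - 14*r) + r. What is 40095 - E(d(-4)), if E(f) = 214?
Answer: 39881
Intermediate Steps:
d(r) = -⅖ + r² - 13*r (d(r) = -⅖ + ((r² - 14*r) + r) = -⅖ + (r² - 13*r) = -⅖ + r² - 13*r)
40095 - E(d(-4)) = 40095 - 1*214 = 40095 - 214 = 39881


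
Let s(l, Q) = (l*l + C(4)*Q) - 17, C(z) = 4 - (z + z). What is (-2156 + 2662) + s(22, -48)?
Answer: 1165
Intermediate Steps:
C(z) = 4 - 2*z
s(l, Q) = -17 + l² - 4*Q (s(l, Q) = (l*l + (4 - 2*4)*Q) - 17 = (l² + (4 - 8)*Q) - 17 = (l² - 4*Q) - 17 = -17 + l² - 4*Q)
(-2156 + 2662) + s(22, -48) = (-2156 + 2662) + (-17 + 22² - 4*(-48)) = 506 + (-17 + 484 + 192) = 506 + 659 = 1165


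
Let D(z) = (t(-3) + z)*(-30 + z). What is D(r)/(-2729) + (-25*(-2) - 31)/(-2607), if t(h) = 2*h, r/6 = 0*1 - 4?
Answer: -4275191/7114503 ≈ -0.60091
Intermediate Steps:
r = -24 (r = 6*(0*1 - 4) = 6*(0 - 4) = 6*(-4) = -24)
D(z) = (-30 + z)*(-6 + z) (D(z) = (2*(-3) + z)*(-30 + z) = (-6 + z)*(-30 + z) = (-30 + z)*(-6 + z))
D(r)/(-2729) + (-25*(-2) - 31)/(-2607) = (180 + (-24)² - 36*(-24))/(-2729) + (-25*(-2) - 31)/(-2607) = (180 + 576 + 864)*(-1/2729) + (50 - 31)*(-1/2607) = 1620*(-1/2729) + 19*(-1/2607) = -1620/2729 - 19/2607 = -4275191/7114503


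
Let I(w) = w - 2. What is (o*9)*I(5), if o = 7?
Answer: 189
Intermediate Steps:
I(w) = -2 + w
(o*9)*I(5) = (7*9)*(-2 + 5) = 63*3 = 189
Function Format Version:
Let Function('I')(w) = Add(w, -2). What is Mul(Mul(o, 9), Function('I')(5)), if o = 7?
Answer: 189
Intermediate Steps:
Function('I')(w) = Add(-2, w)
Mul(Mul(o, 9), Function('I')(5)) = Mul(Mul(7, 9), Add(-2, 5)) = Mul(63, 3) = 189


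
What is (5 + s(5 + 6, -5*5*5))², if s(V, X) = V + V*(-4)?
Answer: 784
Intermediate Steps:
s(V, X) = -3*V (s(V, X) = V - 4*V = -3*V)
(5 + s(5 + 6, -5*5*5))² = (5 - 3*(5 + 6))² = (5 - 3*11)² = (5 - 33)² = (-28)² = 784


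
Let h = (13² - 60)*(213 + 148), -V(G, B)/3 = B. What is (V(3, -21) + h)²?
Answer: 1553305744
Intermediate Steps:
V(G, B) = -3*B
h = 39349 (h = (169 - 60)*361 = 109*361 = 39349)
(V(3, -21) + h)² = (-3*(-21) + 39349)² = (63 + 39349)² = 39412² = 1553305744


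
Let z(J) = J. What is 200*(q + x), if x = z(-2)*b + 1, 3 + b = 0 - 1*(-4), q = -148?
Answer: -29800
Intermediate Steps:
b = 1 (b = -3 + (0 - 1*(-4)) = -3 + (0 + 4) = -3 + 4 = 1)
x = -1 (x = -2*1 + 1 = -2 + 1 = -1)
200*(q + x) = 200*(-148 - 1) = 200*(-149) = -29800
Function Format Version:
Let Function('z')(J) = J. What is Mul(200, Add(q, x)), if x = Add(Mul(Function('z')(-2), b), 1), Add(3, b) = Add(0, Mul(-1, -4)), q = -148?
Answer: -29800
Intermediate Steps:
b = 1 (b = Add(-3, Add(0, Mul(-1, -4))) = Add(-3, Add(0, 4)) = Add(-3, 4) = 1)
x = -1 (x = Add(Mul(-2, 1), 1) = Add(-2, 1) = -1)
Mul(200, Add(q, x)) = Mul(200, Add(-148, -1)) = Mul(200, -149) = -29800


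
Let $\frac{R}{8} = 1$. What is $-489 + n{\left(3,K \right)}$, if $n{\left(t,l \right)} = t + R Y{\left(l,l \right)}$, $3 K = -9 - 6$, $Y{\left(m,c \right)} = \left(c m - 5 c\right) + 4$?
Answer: $-54$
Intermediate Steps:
$R = 8$ ($R = 8 \cdot 1 = 8$)
$Y{\left(m,c \right)} = 4 - 5 c + c m$ ($Y{\left(m,c \right)} = \left(- 5 c + c m\right) + 4 = 4 - 5 c + c m$)
$K = -5$ ($K = \frac{-9 - 6}{3} = \frac{1}{3} \left(-15\right) = -5$)
$n{\left(t,l \right)} = 32 + t - 40 l + 8 l^{2}$ ($n{\left(t,l \right)} = t + 8 \left(4 - 5 l + l l\right) = t + 8 \left(4 - 5 l + l^{2}\right) = t + 8 \left(4 + l^{2} - 5 l\right) = t + \left(32 - 40 l + 8 l^{2}\right) = 32 + t - 40 l + 8 l^{2}$)
$-489 + n{\left(3,K \right)} = -489 + \left(32 + 3 - -200 + 8 \left(-5\right)^{2}\right) = -489 + \left(32 + 3 + 200 + 8 \cdot 25\right) = -489 + \left(32 + 3 + 200 + 200\right) = -489 + 435 = -54$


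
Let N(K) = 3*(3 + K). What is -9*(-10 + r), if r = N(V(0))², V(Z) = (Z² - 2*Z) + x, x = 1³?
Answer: -1206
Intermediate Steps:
x = 1
V(Z) = 1 + Z² - 2*Z (V(Z) = (Z² - 2*Z) + 1 = 1 + Z² - 2*Z)
N(K) = 9 + 3*K
r = 144 (r = (9 + 3*(1 + 0² - 2*0))² = (9 + 3*(1 + 0 + 0))² = (9 + 3*1)² = (9 + 3)² = 12² = 144)
-9*(-10 + r) = -9*(-10 + 144) = -9*134 = -1206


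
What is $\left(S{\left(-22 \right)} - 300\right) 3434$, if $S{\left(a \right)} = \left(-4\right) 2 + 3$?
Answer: $-1047370$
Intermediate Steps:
$S{\left(a \right)} = -5$ ($S{\left(a \right)} = -8 + 3 = -5$)
$\left(S{\left(-22 \right)} - 300\right) 3434 = \left(-5 - 300\right) 3434 = \left(-305\right) 3434 = -1047370$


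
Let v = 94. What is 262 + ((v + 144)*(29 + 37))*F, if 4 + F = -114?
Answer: -1853282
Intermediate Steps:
F = -118 (F = -4 - 114 = -118)
262 + ((v + 144)*(29 + 37))*F = 262 + ((94 + 144)*(29 + 37))*(-118) = 262 + (238*66)*(-118) = 262 + 15708*(-118) = 262 - 1853544 = -1853282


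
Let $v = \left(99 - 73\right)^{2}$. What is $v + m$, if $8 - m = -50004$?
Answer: $50688$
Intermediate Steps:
$m = 50012$ ($m = 8 - -50004 = 8 + 50004 = 50012$)
$v = 676$ ($v = 26^{2} = 676$)
$v + m = 676 + 50012 = 50688$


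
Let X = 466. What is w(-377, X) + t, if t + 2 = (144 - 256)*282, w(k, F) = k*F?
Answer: -207268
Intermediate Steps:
w(k, F) = F*k
t = -31586 (t = -2 + (144 - 256)*282 = -2 - 112*282 = -2 - 31584 = -31586)
w(-377, X) + t = 466*(-377) - 31586 = -175682 - 31586 = -207268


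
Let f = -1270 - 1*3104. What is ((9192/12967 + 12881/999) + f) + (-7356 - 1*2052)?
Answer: -178356272071/12954033 ≈ -13768.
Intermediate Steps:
f = -4374 (f = -1270 - 3104 = -4374)
((9192/12967 + 12881/999) + f) + (-7356 - 1*2052) = ((9192/12967 + 12881/999) - 4374) + (-7356 - 1*2052) = ((9192*(1/12967) + 12881*(1/999)) - 4374) + (-7356 - 2052) = ((9192/12967 + 12881/999) - 4374) - 9408 = (176210735/12954033 - 4374) - 9408 = -56484729607/12954033 - 9408 = -178356272071/12954033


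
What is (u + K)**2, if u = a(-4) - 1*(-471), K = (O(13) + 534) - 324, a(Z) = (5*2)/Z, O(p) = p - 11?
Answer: 1852321/4 ≈ 4.6308e+5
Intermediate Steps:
O(p) = -11 + p
a(Z) = 10/Z
K = 212 (K = ((-11 + 13) + 534) - 324 = (2 + 534) - 324 = 536 - 324 = 212)
u = 937/2 (u = 10/(-4) - 1*(-471) = 10*(-1/4) + 471 = -5/2 + 471 = 937/2 ≈ 468.50)
(u + K)**2 = (937/2 + 212)**2 = (1361/2)**2 = 1852321/4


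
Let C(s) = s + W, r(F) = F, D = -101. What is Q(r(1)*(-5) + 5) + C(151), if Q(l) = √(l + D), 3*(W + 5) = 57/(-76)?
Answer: 583/4 + I*√101 ≈ 145.75 + 10.05*I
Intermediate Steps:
W = -21/4 (W = -5 + (57/(-76))/3 = -5 + (57*(-1/76))/3 = -5 + (⅓)*(-¾) = -5 - ¼ = -21/4 ≈ -5.2500)
C(s) = -21/4 + s (C(s) = s - 21/4 = -21/4 + s)
Q(l) = √(-101 + l) (Q(l) = √(l - 101) = √(-101 + l))
Q(r(1)*(-5) + 5) + C(151) = √(-101 + (1*(-5) + 5)) + (-21/4 + 151) = √(-101 + (-5 + 5)) + 583/4 = √(-101 + 0) + 583/4 = √(-101) + 583/4 = I*√101 + 583/4 = 583/4 + I*√101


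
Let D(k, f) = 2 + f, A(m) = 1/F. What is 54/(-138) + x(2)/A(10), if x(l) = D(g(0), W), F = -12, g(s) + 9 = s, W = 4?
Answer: -1665/23 ≈ -72.391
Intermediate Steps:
g(s) = -9 + s
A(m) = -1/12 (A(m) = 1/(-12) = -1/12)
x(l) = 6 (x(l) = 2 + 4 = 6)
54/(-138) + x(2)/A(10) = 54/(-138) + 6/(-1/12) = 54*(-1/138) + 6*(-12) = -9/23 - 72 = -1665/23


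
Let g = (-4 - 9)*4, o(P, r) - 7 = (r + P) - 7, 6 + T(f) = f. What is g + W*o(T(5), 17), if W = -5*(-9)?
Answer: 668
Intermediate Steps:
T(f) = -6 + f
o(P, r) = P + r (o(P, r) = 7 + ((r + P) - 7) = 7 + ((P + r) - 7) = 7 + (-7 + P + r) = P + r)
g = -52 (g = -13*4 = -52)
W = 45
g + W*o(T(5), 17) = -52 + 45*((-6 + 5) + 17) = -52 + 45*(-1 + 17) = -52 + 45*16 = -52 + 720 = 668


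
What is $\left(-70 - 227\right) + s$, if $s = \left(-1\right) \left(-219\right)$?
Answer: $-78$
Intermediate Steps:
$s = 219$
$\left(-70 - 227\right) + s = \left(-70 - 227\right) + 219 = -297 + 219 = -78$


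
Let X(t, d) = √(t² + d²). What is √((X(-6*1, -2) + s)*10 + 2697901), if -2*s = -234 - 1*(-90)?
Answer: √(2698621 + 20*√10) ≈ 1642.8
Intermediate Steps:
s = 72 (s = -(-234 - 1*(-90))/2 = -(-234 + 90)/2 = -½*(-144) = 72)
X(t, d) = √(d² + t²)
√((X(-6*1, -2) + s)*10 + 2697901) = √((√((-2)² + (-6*1)²) + 72)*10 + 2697901) = √((√(4 + (-6)²) + 72)*10 + 2697901) = √((√(4 + 36) + 72)*10 + 2697901) = √((√40 + 72)*10 + 2697901) = √((2*√10 + 72)*10 + 2697901) = √((72 + 2*√10)*10 + 2697901) = √((720 + 20*√10) + 2697901) = √(2698621 + 20*√10)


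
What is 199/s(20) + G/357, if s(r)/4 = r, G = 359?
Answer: 99763/28560 ≈ 3.4931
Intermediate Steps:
s(r) = 4*r
199/s(20) + G/357 = 199/((4*20)) + 359/357 = 199/80 + 359*(1/357) = 199*(1/80) + 359/357 = 199/80 + 359/357 = 99763/28560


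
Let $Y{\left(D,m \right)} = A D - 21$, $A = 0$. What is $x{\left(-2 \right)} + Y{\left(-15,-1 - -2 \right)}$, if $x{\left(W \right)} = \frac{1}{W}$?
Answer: $- \frac{43}{2} \approx -21.5$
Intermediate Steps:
$Y{\left(D,m \right)} = -21$ ($Y{\left(D,m \right)} = 0 D - 21 = 0 - 21 = -21$)
$x{\left(-2 \right)} + Y{\left(-15,-1 - -2 \right)} = \frac{1}{-2} - 21 = - \frac{1}{2} - 21 = - \frac{43}{2}$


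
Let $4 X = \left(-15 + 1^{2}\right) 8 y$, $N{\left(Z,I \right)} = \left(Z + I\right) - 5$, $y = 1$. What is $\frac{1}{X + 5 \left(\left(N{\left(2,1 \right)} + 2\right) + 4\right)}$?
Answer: $- \frac{1}{8} \approx -0.125$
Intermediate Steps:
$N{\left(Z,I \right)} = -5 + I + Z$ ($N{\left(Z,I \right)} = \left(I + Z\right) - 5 = -5 + I + Z$)
$X = -28$ ($X = \frac{\left(-15 + 1^{2}\right) 8 \cdot 1}{4} = \frac{\left(-15 + 1\right) 8}{4} = \frac{\left(-14\right) 8}{4} = \frac{1}{4} \left(-112\right) = -28$)
$\frac{1}{X + 5 \left(\left(N{\left(2,1 \right)} + 2\right) + 4\right)} = \frac{1}{-28 + 5 \left(\left(\left(-5 + 1 + 2\right) + 2\right) + 4\right)} = \frac{1}{-28 + 5 \left(\left(-2 + 2\right) + 4\right)} = \frac{1}{-28 + 5 \left(0 + 4\right)} = \frac{1}{-28 + 5 \cdot 4} = \frac{1}{-28 + 20} = \frac{1}{-8} = - \frac{1}{8}$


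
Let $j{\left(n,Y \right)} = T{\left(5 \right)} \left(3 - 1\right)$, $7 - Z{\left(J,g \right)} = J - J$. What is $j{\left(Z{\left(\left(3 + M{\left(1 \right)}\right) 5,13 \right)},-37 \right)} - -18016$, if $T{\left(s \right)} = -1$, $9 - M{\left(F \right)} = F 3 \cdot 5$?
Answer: $18014$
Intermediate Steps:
$M{\left(F \right)} = 9 - 15 F$ ($M{\left(F \right)} = 9 - F 3 \cdot 5 = 9 - 3 F 5 = 9 - 15 F$)
$Z{\left(J,g \right)} = 7$ ($Z{\left(J,g \right)} = 7 - \left(J - J\right) = 7 - 0 = 7 + 0 = 7$)
$j{\left(n,Y \right)} = -2$ ($j{\left(n,Y \right)} = - (3 - 1) = \left(-1\right) 2 = -2$)
$j{\left(Z{\left(\left(3 + M{\left(1 \right)}\right) 5,13 \right)},-37 \right)} - -18016 = -2 - -18016 = -2 + 18016 = 18014$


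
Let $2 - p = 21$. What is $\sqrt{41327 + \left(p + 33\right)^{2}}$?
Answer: $\sqrt{41523} \approx 203.77$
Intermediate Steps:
$p = -19$ ($p = 2 - 21 = -19$)
$\sqrt{41327 + \left(p + 33\right)^{2}} = \sqrt{41327 + \left(-19 + 33\right)^{2}} = \sqrt{41327 + 14^{2}} = \sqrt{41327 + 196} = \sqrt{41523}$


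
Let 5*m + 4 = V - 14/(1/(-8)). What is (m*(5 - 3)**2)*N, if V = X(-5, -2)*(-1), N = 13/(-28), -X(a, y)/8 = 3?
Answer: -1716/35 ≈ -49.029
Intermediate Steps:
X(a, y) = -24 (X(a, y) = -8*3 = -24)
N = -13/28 (N = 13*(-1/28) = -13/28 ≈ -0.46429)
V = 24 (V = -24*(-1) = 24)
m = 132/5 (m = -4/5 + (24 - 14/(1/(-8)))/5 = -4/5 + (24 - 14/(1*(-1/8)))/5 = -4/5 + (24 - 14/(-1/8))/5 = -4/5 + (24 - 14*(-8))/5 = -4/5 + (24 + 112)/5 = -4/5 + (1/5)*136 = -4/5 + 136/5 = 132/5 ≈ 26.400)
(m*(5 - 3)**2)*N = (132*(5 - 3)**2/5)*(-13/28) = ((132/5)*2**2)*(-13/28) = ((132/5)*4)*(-13/28) = (528/5)*(-13/28) = -1716/35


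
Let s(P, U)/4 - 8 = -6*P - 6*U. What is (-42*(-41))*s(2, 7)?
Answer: -316848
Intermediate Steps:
s(P, U) = 32 - 24*P - 24*U (s(P, U) = 32 + 4*(-6*P - 6*U) = 32 + (-24*P - 24*U) = 32 - 24*P - 24*U)
(-42*(-41))*s(2, 7) = (-42*(-41))*(32 - 24*2 - 24*7) = 1722*(32 - 48 - 168) = 1722*(-184) = -316848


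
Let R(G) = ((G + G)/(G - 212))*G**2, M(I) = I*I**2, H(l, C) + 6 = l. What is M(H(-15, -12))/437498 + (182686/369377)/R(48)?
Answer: -48108373474315/2233981883464704 ≈ -0.021535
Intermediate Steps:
H(l, C) = -6 + l
M(I) = I**3
R(G) = 2*G**3/(-212 + G) (R(G) = ((2*G)/(-212 + G))*G**2 = (2*G/(-212 + G))*G**2 = 2*G**3/(-212 + G))
M(H(-15, -12))/437498 + (182686/369377)/R(48) = (-6 - 15)**3/437498 + (182686/369377)/((2*48**3/(-212 + 48))) = (-21)**3*(1/437498) + (182686*(1/369377))/((2*110592/(-164))) = -9261*1/437498 + 182686/(369377*((2*110592*(-1/164)))) = -9261/437498 + 182686/(369377*(-55296/41)) = -9261/437498 + (182686/369377)*(-41/55296) = -9261/437498 - 3745063/10212535296 = -48108373474315/2233981883464704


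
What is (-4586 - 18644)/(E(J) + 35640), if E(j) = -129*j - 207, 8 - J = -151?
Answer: -11615/7461 ≈ -1.5568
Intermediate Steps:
J = 159 (J = 8 - 1*(-151) = 8 + 151 = 159)
E(j) = -207 - 129*j
(-4586 - 18644)/(E(J) + 35640) = (-4586 - 18644)/((-207 - 129*159) + 35640) = -23230/((-207 - 20511) + 35640) = -23230/(-20718 + 35640) = -23230/14922 = -23230*1/14922 = -11615/7461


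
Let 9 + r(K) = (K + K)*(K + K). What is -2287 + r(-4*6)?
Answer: 8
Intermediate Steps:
r(K) = -9 + 4*K² (r(K) = -9 + (K + K)*(K + K) = -9 + (2*K)*(2*K) = -9 + 4*K²)
-2287 + r(-4*6) = -2287 + (-9 + 4*(-4*6)²) = -2287 + (-9 + 4*(-24)²) = -2287 + (-9 + 4*576) = -2287 + (-9 + 2304) = -2287 + 2295 = 8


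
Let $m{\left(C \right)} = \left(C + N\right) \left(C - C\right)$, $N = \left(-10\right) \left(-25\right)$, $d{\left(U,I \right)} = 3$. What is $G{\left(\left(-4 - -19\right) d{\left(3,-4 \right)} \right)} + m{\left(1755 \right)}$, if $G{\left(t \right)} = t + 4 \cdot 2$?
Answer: $53$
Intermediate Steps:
$N = 250$
$m{\left(C \right)} = 0$ ($m{\left(C \right)} = \left(C + 250\right) \left(C - C\right) = \left(250 + C\right) 0 = 0$)
$G{\left(t \right)} = 8 + t$ ($G{\left(t \right)} = t + 8 = 8 + t$)
$G{\left(\left(-4 - -19\right) d{\left(3,-4 \right)} \right)} + m{\left(1755 \right)} = \left(8 + \left(-4 - -19\right) 3\right) + 0 = \left(8 + \left(-4 + 19\right) 3\right) + 0 = \left(8 + 15 \cdot 3\right) + 0 = \left(8 + 45\right) + 0 = 53 + 0 = 53$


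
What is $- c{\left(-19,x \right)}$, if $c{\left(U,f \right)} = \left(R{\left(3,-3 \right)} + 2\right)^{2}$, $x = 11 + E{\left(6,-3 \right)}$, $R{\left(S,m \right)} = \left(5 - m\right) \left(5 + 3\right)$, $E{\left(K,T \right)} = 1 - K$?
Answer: $-4356$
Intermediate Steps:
$R{\left(S,m \right)} = 40 - 8 m$ ($R{\left(S,m \right)} = \left(5 - m\right) 8 = 40 - 8 m$)
$x = 6$ ($x = 11 + \left(1 - 6\right) = 11 - 5 = 6$)
$c{\left(U,f \right)} = 4356$ ($c{\left(U,f \right)} = \left(\left(40 - -24\right) + 2\right)^{2} = \left(\left(40 + 24\right) + 2\right)^{2} = \left(64 + 2\right)^{2} = 66^{2} = 4356$)
$- c{\left(-19,x \right)} = \left(-1\right) 4356 = -4356$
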